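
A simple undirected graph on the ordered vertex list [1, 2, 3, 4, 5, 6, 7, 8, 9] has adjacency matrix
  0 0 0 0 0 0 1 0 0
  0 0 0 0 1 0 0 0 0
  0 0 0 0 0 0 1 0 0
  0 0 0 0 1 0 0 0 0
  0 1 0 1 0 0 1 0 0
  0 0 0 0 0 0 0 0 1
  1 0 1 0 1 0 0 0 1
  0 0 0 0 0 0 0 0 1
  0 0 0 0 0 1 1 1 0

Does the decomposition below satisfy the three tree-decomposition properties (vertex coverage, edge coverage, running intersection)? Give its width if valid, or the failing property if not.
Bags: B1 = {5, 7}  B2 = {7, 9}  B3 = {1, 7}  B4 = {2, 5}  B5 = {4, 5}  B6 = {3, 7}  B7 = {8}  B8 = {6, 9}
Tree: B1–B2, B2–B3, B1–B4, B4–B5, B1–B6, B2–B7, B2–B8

No — edge (9,8) lies in no bag.

A tree decomposition must satisfy three properties: every vertex lies in some bag; for every edge, both endpoints lie together in some bag; and for every vertex, the bags containing it form a connected subtree. Here edge (9,8) lies in no bag, so the decomposition is invalid.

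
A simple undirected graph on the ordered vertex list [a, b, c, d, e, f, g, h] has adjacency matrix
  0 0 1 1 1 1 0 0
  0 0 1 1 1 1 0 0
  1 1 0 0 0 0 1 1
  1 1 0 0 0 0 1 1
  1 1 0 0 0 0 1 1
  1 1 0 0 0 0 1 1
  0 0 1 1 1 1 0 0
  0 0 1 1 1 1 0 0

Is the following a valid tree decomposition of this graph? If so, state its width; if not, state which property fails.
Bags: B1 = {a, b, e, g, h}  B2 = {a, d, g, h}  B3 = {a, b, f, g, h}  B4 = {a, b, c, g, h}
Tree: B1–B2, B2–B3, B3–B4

A tree decomposition must satisfy three properties: every vertex lies in some bag; for every edge, both endpoints lie together in some bag; and for every vertex, the bags containing it form a connected subtree. Here edge (b,d) lies in no bag, so the decomposition is invalid.

No — edge (b,d) lies in no bag.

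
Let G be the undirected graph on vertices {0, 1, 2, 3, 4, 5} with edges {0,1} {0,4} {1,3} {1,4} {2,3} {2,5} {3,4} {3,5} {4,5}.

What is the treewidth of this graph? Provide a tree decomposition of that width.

Treewidth 2.
One optimal decomposition is:
Bags: B1 = {3, 4, 5}  B2 = {2, 3, 5}  B3 = {1, 3, 4}  B4 = {0, 1, 4}
Tree: B1–B2, B1–B3, B3–B4

Each bag holds 3 vertices, so the decomposition has width 2, which upper-bounds the treewidth. On the other hand G contains the 3-clique {0, 1, 4}. A clique must lie in a single bag of any decomposition, so no decomposition can have width below 2. The upper and lower bounds meet at 2, so that is the treewidth.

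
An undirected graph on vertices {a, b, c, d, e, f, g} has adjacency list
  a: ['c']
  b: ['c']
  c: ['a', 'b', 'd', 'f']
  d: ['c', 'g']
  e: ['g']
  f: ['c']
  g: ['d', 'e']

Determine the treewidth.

A width-1 tree decomposition is:
Bags: B1 = {c, d}  B2 = {a, c}  B3 = {d, g}  B4 = {b, c}  B5 = {c, f}  B6 = {e, g}
Tree: B1–B2, B1–B3, B2–B4, B2–B5, B3–B6
Every bag has size at most 2, so the width is 2 − 1 = 1 and tw(G) ≤ 1. Any graph with an edge has treewidth ≥ 1, and G has the edge d–c. Combining the bounds, tw(G) = 1.

1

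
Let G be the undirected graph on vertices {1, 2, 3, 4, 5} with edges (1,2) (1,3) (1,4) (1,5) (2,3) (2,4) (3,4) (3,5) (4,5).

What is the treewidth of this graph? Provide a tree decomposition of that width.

Treewidth 3.
One such decomposition:
Bags: B1 = {1, 3, 4, 5}  B2 = {1, 2, 3, 4}
Tree: B1–B2

Each bag holds 4 vertices, so the decomposition has width 3, which upper-bounds the treewidth. For the lower bound, the 4 vertices {1, 2, 3, 4} are pairwise adjacent, and any tree decomposition puts a clique entirely inside one bag — forcing width ≥ 3. Hence tw(G) = 3 exactly.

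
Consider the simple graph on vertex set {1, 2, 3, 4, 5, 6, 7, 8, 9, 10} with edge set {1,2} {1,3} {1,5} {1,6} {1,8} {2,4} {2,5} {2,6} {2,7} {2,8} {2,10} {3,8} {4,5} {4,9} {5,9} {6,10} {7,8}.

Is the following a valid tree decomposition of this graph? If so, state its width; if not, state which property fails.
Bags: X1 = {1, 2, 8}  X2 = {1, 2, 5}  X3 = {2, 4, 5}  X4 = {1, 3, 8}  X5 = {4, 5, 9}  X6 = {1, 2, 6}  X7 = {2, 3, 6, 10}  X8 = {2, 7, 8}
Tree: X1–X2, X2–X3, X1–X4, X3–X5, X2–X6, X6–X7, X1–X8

A tree decomposition must satisfy three properties: every vertex lies in some bag; for every edge, both endpoints lie together in some bag; and for every vertex, the bags containing it form a connected subtree. Here bags containing vertex 3 are not connected in the tree, so the decomposition is invalid.

No — bags containing vertex 3 are not connected in the tree.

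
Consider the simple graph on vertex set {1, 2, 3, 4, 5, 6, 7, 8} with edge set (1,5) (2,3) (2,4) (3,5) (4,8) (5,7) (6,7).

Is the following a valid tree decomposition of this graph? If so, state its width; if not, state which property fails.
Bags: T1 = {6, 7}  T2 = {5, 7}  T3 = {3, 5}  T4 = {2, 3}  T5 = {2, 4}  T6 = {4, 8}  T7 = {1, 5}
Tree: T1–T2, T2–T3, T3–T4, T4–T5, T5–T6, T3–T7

Yes; width 1.

Vertex coverage: the bags together contain {1, 2, 3, 4, 5, 6, 7, 8}, the full vertex set. Edge coverage: each edge of G has both endpoints in at least one bag. Running intersection: for every vertex, the bags containing it form a connected subtree. All three properties hold, so this is a valid tree decomposition of width max|bag| − 1 = 1, and hence tw(G) ≤ 1.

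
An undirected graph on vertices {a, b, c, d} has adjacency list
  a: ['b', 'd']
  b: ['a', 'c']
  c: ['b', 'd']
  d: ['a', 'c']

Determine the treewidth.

A width-2 tree decomposition is:
Bags: B1 = {b, c, d}  B2 = {a, b, d}
Tree: B1–B2
Every bag has size at most 3, so the width is 3 − 1 = 2 and tw(G) ≤ 2. The edges b–c–d–a–b form a cycle, so G is not a tree and its treewidth is at least 2. The upper and lower bounds meet at 2, so that is the treewidth.

2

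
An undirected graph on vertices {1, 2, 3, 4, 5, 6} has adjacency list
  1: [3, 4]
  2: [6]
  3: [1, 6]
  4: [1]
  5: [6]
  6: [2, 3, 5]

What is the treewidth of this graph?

A width-1 tree decomposition is:
Bags: B1 = {3, 6}  B2 = {1, 3}  B3 = {1, 4}  B4 = {5, 6}  B5 = {2, 6}
Tree: B1–B2, B2–B3, B1–B4, B1–B5
The largest bag has 2 vertices, giving width 1; this decomposition certifies tw(G) ≤ 1. G has an edge, so its treewidth is at least 1. Hence tw(G) = 1 exactly.

1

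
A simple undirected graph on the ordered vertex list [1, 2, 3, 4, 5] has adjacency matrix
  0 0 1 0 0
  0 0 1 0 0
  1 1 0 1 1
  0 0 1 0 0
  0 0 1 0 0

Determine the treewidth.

1

A width-1 tree decomposition is:
Bags: B1 = {2, 3}  B2 = {3, 5}  B3 = {3, 4}  B4 = {1, 3}
Tree: B1–B2, B1–B3, B2–B4
The largest bag has 2 vertices, giving width 1; this decomposition certifies tw(G) ≤ 1. Any graph with an edge has treewidth ≥ 1, and G has the edge 2–3. Therefore the treewidth is 1.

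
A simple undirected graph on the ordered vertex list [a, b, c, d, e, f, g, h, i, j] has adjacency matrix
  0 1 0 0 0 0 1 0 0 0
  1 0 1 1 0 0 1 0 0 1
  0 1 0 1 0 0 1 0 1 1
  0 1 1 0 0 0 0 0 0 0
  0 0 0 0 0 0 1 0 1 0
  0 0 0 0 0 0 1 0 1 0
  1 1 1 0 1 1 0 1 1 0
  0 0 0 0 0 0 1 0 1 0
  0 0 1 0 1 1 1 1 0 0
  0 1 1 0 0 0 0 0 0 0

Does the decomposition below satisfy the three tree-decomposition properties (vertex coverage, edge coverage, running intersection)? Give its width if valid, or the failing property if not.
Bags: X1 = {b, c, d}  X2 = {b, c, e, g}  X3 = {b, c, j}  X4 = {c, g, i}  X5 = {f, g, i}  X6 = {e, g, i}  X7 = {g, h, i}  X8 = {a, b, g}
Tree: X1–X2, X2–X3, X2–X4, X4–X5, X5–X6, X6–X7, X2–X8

A tree decomposition must satisfy three properties: every vertex lies in some bag; for every edge, both endpoints lie together in some bag; and for every vertex, the bags containing it form a connected subtree. Here bags containing vertex e are not connected in the tree, so the decomposition is invalid.

No — bags containing vertex e are not connected in the tree.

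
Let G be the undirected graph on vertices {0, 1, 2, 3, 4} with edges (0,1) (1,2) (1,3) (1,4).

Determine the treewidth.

A width-1 tree decomposition is:
Bags: B1 = {1, 4}  B2 = {1, 3}  B3 = {1, 2}  B4 = {0, 1}
Tree: B1–B2, B2–B3, B2–B4
The largest bag has 2 vertices, giving width 1; this decomposition certifies tw(G) ≤ 1. Any graph with an edge has treewidth ≥ 1, and G has the edge 1–4. Therefore the treewidth is 1.

1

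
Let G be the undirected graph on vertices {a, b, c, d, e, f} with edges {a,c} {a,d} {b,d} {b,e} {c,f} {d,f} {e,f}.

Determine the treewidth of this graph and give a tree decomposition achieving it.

Treewidth 2.
One such decomposition:
Bags: B1 = {b, d, e}  B2 = {d, e, f}  B3 = {a, d, f}  B4 = {a, c, f}
Tree: B1–B2, B2–B3, B3–B4

Every bag has size at most 3, so the width is 3 − 1 = 2 and tw(G) ≤ 2. The edges b–e–f–d–b form a cycle, so G is not a tree and its treewidth is at least 2. Hence tw(G) = 2 exactly.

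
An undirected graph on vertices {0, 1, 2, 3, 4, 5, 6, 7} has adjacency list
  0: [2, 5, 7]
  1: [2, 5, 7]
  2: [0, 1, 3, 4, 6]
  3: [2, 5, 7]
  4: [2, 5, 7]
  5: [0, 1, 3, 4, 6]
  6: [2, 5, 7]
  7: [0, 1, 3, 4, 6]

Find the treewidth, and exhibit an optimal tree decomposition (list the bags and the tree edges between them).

Every bag has size at most 4, so the width is 4 − 1 = 3 and tw(G) ≤ 3. For the lower bound: the 4 vertex sets {4,5}, {0,7}, {2}, {1} are disjoint, each induces a connected subgraph, and every pair is joined by at least one edge of G. Contracting each set to a single vertex therefore yields K_{4} as a minor, and since treewidth is minor-monotone, tw(G) ≥ tw(K_{4}) = 3. The upper and lower bounds meet at 3, so that is the treewidth.

Treewidth 3.
Bags: B1 = {2, 4, 5, 7}  B2 = {0, 2, 5, 7}  B3 = {1, 2, 5, 7}  B4 = {2, 5, 6, 7}  B5 = {2, 3, 5, 7}
Tree: B1–B2, B2–B3, B3–B4, B4–B5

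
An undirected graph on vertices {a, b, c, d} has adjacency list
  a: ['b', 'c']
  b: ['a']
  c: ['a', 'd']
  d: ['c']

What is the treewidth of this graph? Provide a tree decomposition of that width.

The largest bag has 2 vertices, giving width 1; this decomposition certifies tw(G) ≤ 1. Any graph with an edge has treewidth ≥ 1, and G has the edge c–a. Therefore the treewidth is 1.

Treewidth 1.
One such decomposition:
Bags: B1 = {a, c}  B2 = {c, d}  B3 = {a, b}
Tree: B1–B2, B1–B3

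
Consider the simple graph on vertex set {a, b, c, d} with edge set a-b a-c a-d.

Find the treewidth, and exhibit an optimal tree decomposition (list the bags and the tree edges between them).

Treewidth 1.
One such decomposition:
Bags: B1 = {a, c}  B2 = {a, d}  B3 = {a, b}
Tree: B1–B2, B2–B3

The largest bag has 2 vertices, giving width 1; this decomposition certifies tw(G) ≤ 1. G has an edge, so its treewidth is at least 1. Therefore the treewidth is 1.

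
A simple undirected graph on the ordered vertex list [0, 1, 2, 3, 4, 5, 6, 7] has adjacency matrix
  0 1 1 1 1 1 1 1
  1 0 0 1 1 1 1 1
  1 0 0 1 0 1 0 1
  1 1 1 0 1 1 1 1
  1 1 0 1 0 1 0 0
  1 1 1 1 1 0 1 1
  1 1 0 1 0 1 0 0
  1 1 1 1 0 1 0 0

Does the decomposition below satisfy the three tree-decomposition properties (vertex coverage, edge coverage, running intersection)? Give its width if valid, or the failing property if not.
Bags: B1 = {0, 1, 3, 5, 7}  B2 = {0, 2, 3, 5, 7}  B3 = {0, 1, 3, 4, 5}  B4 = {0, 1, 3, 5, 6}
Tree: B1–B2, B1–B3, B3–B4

Yes; width 4.

Checking the three conditions: (i) the bags cover all of {0, 1, 2, 3, 4, 5, 6, 7}; (ii) for each edge, some bag contains both endpoints; (iii) the bags containing any fixed vertex form a subtree. All hold, so the decomposition is valid with width 5 − 1 = 4.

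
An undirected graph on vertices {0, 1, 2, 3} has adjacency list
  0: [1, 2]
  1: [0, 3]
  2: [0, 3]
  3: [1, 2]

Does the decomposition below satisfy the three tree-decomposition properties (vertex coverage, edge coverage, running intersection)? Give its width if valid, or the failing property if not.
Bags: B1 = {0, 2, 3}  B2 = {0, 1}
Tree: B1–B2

No — edge (3,1) lies in no bag.

A tree decomposition must satisfy three properties: every vertex lies in some bag; for every edge, both endpoints lie together in some bag; and for every vertex, the bags containing it form a connected subtree. Here edge (3,1) lies in no bag, so the decomposition is invalid.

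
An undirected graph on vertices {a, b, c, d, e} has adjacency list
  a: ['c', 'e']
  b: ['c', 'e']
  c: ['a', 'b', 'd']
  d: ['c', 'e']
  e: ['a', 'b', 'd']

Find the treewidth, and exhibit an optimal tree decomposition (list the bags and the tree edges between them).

Every bag has size at most 3, so the width is 3 − 1 = 2 and tw(G) ≤ 2. The edges b–e–d–c–b form a cycle, so G is not a tree and its treewidth is at least 2. Therefore the treewidth is 2.

Treewidth 2.
Bags: B1 = {b, c, e}  B2 = {c, d, e}  B3 = {a, c, e}
Tree: B1–B2, B2–B3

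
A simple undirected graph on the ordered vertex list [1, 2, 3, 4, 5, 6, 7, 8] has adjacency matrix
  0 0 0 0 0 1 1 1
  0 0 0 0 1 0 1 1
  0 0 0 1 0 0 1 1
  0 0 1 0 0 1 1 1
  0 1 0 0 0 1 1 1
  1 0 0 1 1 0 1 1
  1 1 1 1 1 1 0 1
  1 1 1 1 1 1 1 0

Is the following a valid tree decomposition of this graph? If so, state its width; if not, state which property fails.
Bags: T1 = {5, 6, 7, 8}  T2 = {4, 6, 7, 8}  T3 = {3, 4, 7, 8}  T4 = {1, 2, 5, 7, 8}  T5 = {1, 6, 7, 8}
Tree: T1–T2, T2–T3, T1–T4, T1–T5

No — bags containing vertex 1 are not connected in the tree.

A tree decomposition must satisfy three properties: every vertex lies in some bag; for every edge, both endpoints lie together in some bag; and for every vertex, the bags containing it form a connected subtree. Here bags containing vertex 1 are not connected in the tree, so the decomposition is invalid.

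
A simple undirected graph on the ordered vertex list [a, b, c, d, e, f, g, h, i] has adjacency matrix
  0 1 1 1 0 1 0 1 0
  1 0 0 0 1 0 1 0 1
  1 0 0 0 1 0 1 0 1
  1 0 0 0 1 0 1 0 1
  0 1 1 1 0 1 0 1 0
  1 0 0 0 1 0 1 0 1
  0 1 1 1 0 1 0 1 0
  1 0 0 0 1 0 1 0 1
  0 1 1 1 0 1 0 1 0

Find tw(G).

A width-4 tree decomposition is:
Bags: B1 = {a, e, f, g, i}  B2 = {a, e, g, h, i}  B3 = {a, d, e, g, i}  B4 = {a, c, e, g, i}  B5 = {a, b, e, g, i}
Tree: B1–B2, B2–B3, B3–B4, B4–B5
Every bag has size at most 5, so the width is 5 − 1 = 4 and tw(G) ≤ 4. For the lower bound: the 5 vertex sets {f,i}, {e,h}, {a,d}, {g}, {c} are disjoint, each induces a connected subgraph, and every pair is joined by at least one edge of G. Contracting each set to a single vertex therefore yields K_{5} as a minor, and since treewidth is minor-monotone, tw(G) ≥ tw(K_{5}) = 4. Hence tw(G) = 4 exactly.

4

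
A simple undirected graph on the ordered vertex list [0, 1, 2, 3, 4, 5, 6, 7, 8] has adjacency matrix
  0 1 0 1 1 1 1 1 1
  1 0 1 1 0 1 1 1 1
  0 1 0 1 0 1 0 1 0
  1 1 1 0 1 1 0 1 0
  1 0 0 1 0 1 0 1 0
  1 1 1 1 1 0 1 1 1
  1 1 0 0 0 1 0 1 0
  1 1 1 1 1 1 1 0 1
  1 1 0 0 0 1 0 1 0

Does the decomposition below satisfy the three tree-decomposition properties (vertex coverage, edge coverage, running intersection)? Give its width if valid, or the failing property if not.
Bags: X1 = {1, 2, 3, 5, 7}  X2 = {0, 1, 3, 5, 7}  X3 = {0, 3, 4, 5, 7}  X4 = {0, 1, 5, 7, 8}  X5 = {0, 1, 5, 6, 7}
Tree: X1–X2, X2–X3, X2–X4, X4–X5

Yes; width 4.

Vertex coverage: the bags together contain {0, 1, 2, 3, 4, 5, 6, 7, 8}, the full vertex set. Edge coverage: each edge of G has both endpoints in at least one bag. Running intersection: for every vertex, the bags containing it form a connected subtree. All three properties hold, so this is a valid tree decomposition of width max|bag| − 1 = 4, and hence tw(G) ≤ 4.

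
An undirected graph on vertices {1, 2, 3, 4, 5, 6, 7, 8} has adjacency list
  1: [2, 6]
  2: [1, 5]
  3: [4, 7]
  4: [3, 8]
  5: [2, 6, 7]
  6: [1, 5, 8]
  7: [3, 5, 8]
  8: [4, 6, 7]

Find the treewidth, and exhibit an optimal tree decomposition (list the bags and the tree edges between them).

Treewidth 2.
One optimal decomposition is:
Bags: B1 = {1, 2, 5}  B2 = {1, 5, 6}  B3 = {5, 6, 7}  B4 = {6, 7, 8}  B5 = {3, 7, 8}  B6 = {3, 4, 8}
Tree: B1–B2, B2–B3, B3–B4, B4–B5, B5–B6

Every bag has size at most 3, so the width is 3 − 1 = 2 and tw(G) ≤ 2. The edges 2–1–6–5–2 form a cycle, so G is not a tree and its treewidth is at least 2. The upper and lower bounds meet at 2, so that is the treewidth.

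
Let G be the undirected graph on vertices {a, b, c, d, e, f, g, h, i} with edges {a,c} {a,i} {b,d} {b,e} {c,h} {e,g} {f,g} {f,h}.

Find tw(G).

1

A width-1 tree decomposition is:
Bags: B1 = {a, i}  B2 = {a, c}  B3 = {c, h}  B4 = {f, h}  B5 = {f, g}  B6 = {e, g}  B7 = {b, e}  B8 = {b, d}
Tree: B1–B2, B2–B3, B3–B4, B4–B5, B5–B6, B6–B7, B7–B8
The largest bag has 2 vertices, giving width 1; this decomposition certifies tw(G) ≤ 1. Any graph with an edge has treewidth ≥ 1, and G has the edge i–a. The upper and lower bounds meet at 1, so that is the treewidth.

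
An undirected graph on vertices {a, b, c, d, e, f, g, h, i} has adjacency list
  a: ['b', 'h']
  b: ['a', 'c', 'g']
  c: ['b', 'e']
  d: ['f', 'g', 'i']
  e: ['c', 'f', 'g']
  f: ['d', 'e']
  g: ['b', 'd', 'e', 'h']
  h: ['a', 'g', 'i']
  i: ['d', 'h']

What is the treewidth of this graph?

3

A width-3 tree decomposition is:
Bags: B1 = {c, d, e, f}  B2 = {c, d, e, g}  B3 = {b, c, d, g}  B4 = {b, d, g, i}  B5 = {b, g, h, i}  B6 = {a, b, h, i}
Tree: B1–B2, B2–B3, B3–B4, B4–B5, B5–B6
The largest bag has 4 vertices, giving width 3; this decomposition certifies tw(G) ≤ 3. For the lower bound: the 4 vertex sets {c,e,f}, {d}, {g}, {a,b,h,i} are disjoint, each induces a connected subgraph, and every pair is joined by at least one edge of G. Contracting each set to a single vertex therefore yields K_{4} as a minor, and since treewidth is minor-monotone, tw(G) ≥ tw(K_{4}) = 3. Therefore the treewidth is 3.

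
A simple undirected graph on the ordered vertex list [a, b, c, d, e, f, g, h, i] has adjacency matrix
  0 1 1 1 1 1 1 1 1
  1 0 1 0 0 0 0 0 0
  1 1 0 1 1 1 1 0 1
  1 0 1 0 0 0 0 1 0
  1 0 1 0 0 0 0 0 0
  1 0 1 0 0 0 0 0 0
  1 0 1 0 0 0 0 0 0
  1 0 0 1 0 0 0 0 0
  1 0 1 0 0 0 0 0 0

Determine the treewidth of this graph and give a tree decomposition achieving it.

Treewidth 2.
One such decomposition:
Bags: B1 = {a, c, d}  B2 = {a, d, h}  B3 = {a, c, g}  B4 = {a, c, f}  B5 = {a, c, i}  B6 = {a, c, e}  B7 = {a, b, c}
Tree: B1–B2, B1–B3, B1–B4, B3–B5, B5–B6, B4–B7

The largest bag has 3 vertices, giving width 2; this decomposition certifies tw(G) ≤ 2. Conversely, {a, d, h} is a clique of size 3, and the vertices of any clique must share a bag in every tree decomposition; so some bag has ≥ 3 vertices and tw(G) ≥ 2. Therefore the treewidth is 2.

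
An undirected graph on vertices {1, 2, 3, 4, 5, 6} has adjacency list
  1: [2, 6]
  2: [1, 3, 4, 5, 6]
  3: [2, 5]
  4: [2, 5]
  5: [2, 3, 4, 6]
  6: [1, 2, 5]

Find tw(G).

2

A width-2 tree decomposition is:
Bags: B1 = {2, 4, 5}  B2 = {2, 5, 6}  B3 = {1, 2, 6}  B4 = {2, 3, 5}
Tree: B1–B2, B2–B3, B1–B4
Every bag has size at most 3, so the width is 3 − 1 = 2 and tw(G) ≤ 2. On the other hand G contains the 3-clique {1, 2, 6}. A clique must lie in a single bag of any decomposition, so no decomposition can have width below 2. Therefore the treewidth is 2.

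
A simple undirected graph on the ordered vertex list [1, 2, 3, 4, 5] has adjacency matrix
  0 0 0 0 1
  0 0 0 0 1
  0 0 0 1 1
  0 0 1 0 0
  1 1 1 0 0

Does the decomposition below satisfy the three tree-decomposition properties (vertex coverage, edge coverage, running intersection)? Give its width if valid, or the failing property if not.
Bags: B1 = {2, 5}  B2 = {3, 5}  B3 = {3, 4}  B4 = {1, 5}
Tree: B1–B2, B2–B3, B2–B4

Yes; width 1.

Every vertex of G appears in some bag (union = {1, 2, 3, 4, 5}); every edge is covered by a bag; and for each vertex v the set of bags containing v is connected in the bag tree. The decomposition is therefore valid. The largest bag has 2 vertices, so the width is 1.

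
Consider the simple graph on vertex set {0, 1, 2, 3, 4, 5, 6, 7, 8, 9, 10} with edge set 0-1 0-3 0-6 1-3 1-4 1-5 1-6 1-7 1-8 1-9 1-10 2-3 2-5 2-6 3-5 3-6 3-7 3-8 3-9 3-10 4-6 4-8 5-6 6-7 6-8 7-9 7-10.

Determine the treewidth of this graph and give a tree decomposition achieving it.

Every bag has size at most 4, so the width is 4 − 1 = 3 and tw(G) ≤ 3. For the lower bound, the 4 vertices {1, 3, 7, 9} are pairwise adjacent, and any tree decomposition puts a clique entirely inside one bag — forcing width ≥ 3. Hence tw(G) = 3 exactly.

Treewidth 3.
One such decomposition:
Bags: B1 = {1, 3, 5, 6}  B2 = {1, 3, 6, 7}  B3 = {1, 3, 6, 8}  B4 = {1, 3, 7, 10}  B5 = {1, 3, 7, 9}  B6 = {1, 4, 6, 8}  B7 = {2, 3, 5, 6}  B8 = {0, 1, 3, 6}
Tree: B1–B2, B2–B3, B2–B4, B4–B5, B3–B6, B1–B7, B1–B8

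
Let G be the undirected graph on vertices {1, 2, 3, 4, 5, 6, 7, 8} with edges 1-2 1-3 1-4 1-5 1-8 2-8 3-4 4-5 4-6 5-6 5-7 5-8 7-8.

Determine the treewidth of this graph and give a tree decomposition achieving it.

Each bag holds 3 vertices, so the decomposition has width 2, which upper-bounds the treewidth. On the other hand G contains the 3-clique {1, 2, 8}. A clique must lie in a single bag of any decomposition, so no decomposition can have width below 2. Therefore the treewidth is 2.

Treewidth 2.
One optimal decomposition is:
Bags: B1 = {1, 5, 8}  B2 = {1, 4, 5}  B3 = {1, 3, 4}  B4 = {4, 5, 6}  B5 = {5, 7, 8}  B6 = {1, 2, 8}
Tree: B1–B2, B2–B3, B2–B4, B1–B5, B1–B6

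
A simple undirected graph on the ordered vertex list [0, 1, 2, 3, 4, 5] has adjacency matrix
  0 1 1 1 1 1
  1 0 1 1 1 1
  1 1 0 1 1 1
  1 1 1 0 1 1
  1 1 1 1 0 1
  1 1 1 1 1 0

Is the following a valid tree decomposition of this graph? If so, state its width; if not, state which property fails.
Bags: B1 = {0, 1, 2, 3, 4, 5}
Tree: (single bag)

Vertex coverage: the bags together contain {0, 1, 2, 3, 4, 5}, the full vertex set. Edge coverage: each edge of G has both endpoints in at least one bag. Running intersection: for every vertex, the bags containing it form a connected subtree. All three properties hold, so this is a valid tree decomposition of width max|bag| − 1 = 5, and hence tw(G) ≤ 5.

Yes; width 5.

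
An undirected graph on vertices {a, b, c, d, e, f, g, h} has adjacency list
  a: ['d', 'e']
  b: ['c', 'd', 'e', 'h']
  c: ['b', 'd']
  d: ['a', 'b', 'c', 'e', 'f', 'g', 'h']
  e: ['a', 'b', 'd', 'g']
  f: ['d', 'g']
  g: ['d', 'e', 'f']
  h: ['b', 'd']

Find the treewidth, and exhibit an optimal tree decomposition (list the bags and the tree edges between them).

Treewidth 2.
One such decomposition:
Bags: B1 = {d, e, g}  B2 = {b, d, e}  B3 = {d, f, g}  B4 = {a, d, e}  B5 = {b, c, d}  B6 = {b, d, h}
Tree: B1–B2, B1–B3, B1–B4, B2–B5, B5–B6

Every bag has size at most 3, so the width is 3 − 1 = 2 and tw(G) ≤ 2. On the other hand G contains the 3-clique {d, e, g}. A clique must lie in a single bag of any decomposition, so no decomposition can have width below 2. Hence tw(G) = 2 exactly.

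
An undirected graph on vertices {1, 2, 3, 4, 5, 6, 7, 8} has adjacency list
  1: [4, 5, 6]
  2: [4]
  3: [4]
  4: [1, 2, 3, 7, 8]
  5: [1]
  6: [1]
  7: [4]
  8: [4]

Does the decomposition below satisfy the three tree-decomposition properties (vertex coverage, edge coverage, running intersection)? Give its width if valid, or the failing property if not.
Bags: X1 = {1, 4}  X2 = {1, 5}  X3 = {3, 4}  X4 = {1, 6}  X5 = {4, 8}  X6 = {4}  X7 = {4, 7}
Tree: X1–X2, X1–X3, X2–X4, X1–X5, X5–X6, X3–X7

No — vertex 2 appears in no bag.

A tree decomposition must satisfy three properties: every vertex lies in some bag; for every edge, both endpoints lie together in some bag; and for every vertex, the bags containing it form a connected subtree. Here vertex 2 appears in no bag, so the decomposition is invalid.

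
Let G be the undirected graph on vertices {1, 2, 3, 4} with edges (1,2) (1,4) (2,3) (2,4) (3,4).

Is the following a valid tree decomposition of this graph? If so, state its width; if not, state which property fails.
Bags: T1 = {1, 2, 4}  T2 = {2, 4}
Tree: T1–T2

A tree decomposition must satisfy three properties: every vertex lies in some bag; for every edge, both endpoints lie together in some bag; and for every vertex, the bags containing it form a connected subtree. Here vertex 3 appears in no bag, so the decomposition is invalid.

No — vertex 3 appears in no bag.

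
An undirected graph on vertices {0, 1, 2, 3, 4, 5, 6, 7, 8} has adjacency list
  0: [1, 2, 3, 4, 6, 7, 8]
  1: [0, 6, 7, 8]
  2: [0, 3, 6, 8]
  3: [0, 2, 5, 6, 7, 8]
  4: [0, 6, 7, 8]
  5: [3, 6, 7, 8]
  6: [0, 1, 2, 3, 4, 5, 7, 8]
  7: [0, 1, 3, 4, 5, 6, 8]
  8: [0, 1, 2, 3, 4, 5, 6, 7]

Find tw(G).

4

A width-4 tree decomposition is:
Bags: B1 = {0, 3, 6, 7, 8}  B2 = {0, 1, 6, 7, 8}  B3 = {3, 5, 6, 7, 8}  B4 = {0, 4, 6, 7, 8}  B5 = {0, 2, 3, 6, 8}
Tree: B1–B2, B1–B3, B1–B4, B1–B5
The largest bag has 5 vertices, giving width 4; this decomposition certifies tw(G) ≤ 4. For the lower bound, the 5 vertices {0, 2, 3, 6, 8} are pairwise adjacent, and any tree decomposition puts a clique entirely inside one bag — forcing width ≥ 4. Therefore the treewidth is 4.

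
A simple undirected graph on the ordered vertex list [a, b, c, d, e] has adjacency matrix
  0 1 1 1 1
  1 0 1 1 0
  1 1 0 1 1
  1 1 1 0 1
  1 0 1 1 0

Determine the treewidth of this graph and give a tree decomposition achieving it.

Every bag has size at most 4, so the width is 4 − 1 = 3 and tw(G) ≤ 3. On the other hand G contains the 4-clique {a, c, d, e}. A clique must lie in a single bag of any decomposition, so no decomposition can have width below 3. Therefore the treewidth is 3.

Treewidth 3.
One such decomposition:
Bags: B1 = {a, c, d, e}  B2 = {a, b, c, d}
Tree: B1–B2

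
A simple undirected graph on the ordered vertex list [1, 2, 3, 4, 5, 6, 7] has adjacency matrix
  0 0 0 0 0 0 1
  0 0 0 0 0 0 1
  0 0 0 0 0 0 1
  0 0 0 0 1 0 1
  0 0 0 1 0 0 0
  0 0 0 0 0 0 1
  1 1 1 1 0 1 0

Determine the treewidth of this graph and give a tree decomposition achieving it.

The largest bag has 2 vertices, giving width 1; this decomposition certifies tw(G) ≤ 1. Since G has at least one edge (e.g. 4–5), it is not an edgeless graph, so tw(G) ≥ 1. Therefore the treewidth is 1.

Treewidth 1.
One optimal decomposition is:
Bags: B1 = {4, 5}  B2 = {4, 7}  B3 = {3, 7}  B4 = {1, 7}  B5 = {2, 7}  B6 = {6, 7}
Tree: B1–B2, B2–B3, B2–B4, B4–B5, B2–B6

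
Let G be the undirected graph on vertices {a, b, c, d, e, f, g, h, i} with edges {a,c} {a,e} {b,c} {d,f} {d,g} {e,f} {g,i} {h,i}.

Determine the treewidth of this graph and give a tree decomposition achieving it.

Treewidth 1.
One such decomposition:
Bags: B1 = {h, i}  B2 = {g, i}  B3 = {d, g}  B4 = {d, f}  B5 = {e, f}  B6 = {a, e}  B7 = {a, c}  B8 = {b, c}
Tree: B1–B2, B2–B3, B3–B4, B4–B5, B5–B6, B6–B7, B7–B8

The largest bag has 2 vertices, giving width 1; this decomposition certifies tw(G) ≤ 1. G has an edge, so its treewidth is at least 1. Combining the bounds, tw(G) = 1.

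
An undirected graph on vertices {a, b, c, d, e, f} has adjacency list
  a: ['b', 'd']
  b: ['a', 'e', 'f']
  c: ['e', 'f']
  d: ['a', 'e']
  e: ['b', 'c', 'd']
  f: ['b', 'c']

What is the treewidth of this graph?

2

A width-2 tree decomposition is:
Bags: B1 = {a, d, e}  B2 = {a, b, e}  B3 = {b, c, e}  B4 = {b, c, f}
Tree: B1–B2, B2–B3, B3–B4
The largest bag has 3 vertices, giving width 2; this decomposition certifies tw(G) ≤ 2. The edges d–a–b–e–d form a cycle, so G is not a tree and its treewidth is at least 2. Combining the bounds, tw(G) = 2.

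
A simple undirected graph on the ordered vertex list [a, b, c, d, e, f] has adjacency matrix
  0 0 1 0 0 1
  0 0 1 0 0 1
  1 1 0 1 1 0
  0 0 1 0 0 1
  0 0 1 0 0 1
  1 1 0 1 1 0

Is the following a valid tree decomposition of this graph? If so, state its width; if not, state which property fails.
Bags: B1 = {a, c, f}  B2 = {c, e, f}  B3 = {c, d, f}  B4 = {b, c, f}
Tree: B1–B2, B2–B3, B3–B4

Vertex coverage: the bags together contain {a, b, c, d, e, f}, the full vertex set. Edge coverage: each edge of G has both endpoints in at least one bag. Running intersection: for every vertex, the bags containing it form a connected subtree. All three properties hold, so this is a valid tree decomposition of width max|bag| − 1 = 2, and hence tw(G) ≤ 2.

Yes; width 2.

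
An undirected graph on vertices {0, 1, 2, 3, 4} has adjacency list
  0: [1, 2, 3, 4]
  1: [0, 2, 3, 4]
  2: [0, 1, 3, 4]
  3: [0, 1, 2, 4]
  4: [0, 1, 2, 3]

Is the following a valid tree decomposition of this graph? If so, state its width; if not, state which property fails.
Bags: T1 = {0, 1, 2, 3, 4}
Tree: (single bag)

Yes; width 4.

Checking the three conditions: (i) the bags cover all of {0, 1, 2, 3, 4}; (ii) for each edge, some bag contains both endpoints; (iii) the bags containing any fixed vertex form a subtree. All hold, so the decomposition is valid with width 5 − 1 = 4.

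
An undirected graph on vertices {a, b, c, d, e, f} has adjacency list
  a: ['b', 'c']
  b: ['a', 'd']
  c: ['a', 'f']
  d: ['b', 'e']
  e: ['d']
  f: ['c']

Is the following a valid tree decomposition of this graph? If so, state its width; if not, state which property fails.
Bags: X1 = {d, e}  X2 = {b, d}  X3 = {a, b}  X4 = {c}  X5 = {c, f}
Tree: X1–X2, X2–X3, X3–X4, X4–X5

No — edge (a,c) lies in no bag.

A tree decomposition must satisfy three properties: every vertex lies in some bag; for every edge, both endpoints lie together in some bag; and for every vertex, the bags containing it form a connected subtree. Here edge (a,c) lies in no bag, so the decomposition is invalid.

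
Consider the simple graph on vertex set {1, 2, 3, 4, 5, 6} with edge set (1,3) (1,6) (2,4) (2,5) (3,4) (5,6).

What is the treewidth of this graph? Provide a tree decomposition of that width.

Treewidth 2.
Bags: B1 = {2, 4, 5}  B2 = {3, 4, 5}  B3 = {1, 3, 5}  B4 = {1, 5, 6}
Tree: B1–B2, B2–B3, B3–B4

Every bag has size at most 3, so the width is 3 − 1 = 2 and tw(G) ≤ 2. Since 5–2–4–3–1–6–5 is a cycle in G, G is not acyclic. Forests are exactly the graphs of treewidth ≤ 1, so tw(G) ≥ 2. The upper and lower bounds meet at 2, so that is the treewidth.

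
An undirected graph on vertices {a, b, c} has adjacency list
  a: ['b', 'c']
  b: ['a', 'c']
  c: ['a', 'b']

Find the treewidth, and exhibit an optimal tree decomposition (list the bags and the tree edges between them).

Treewidth 2.
Bags: B1 = {a, b, c}
Tree: (single bag)

With just one bag of size 3, the width is 3 − 1 = 2, so tw(G) ≤ 2. For the lower bound, the 3 vertices {a, b, c} are pairwise adjacent, and any tree decomposition puts a clique entirely inside one bag — forcing width ≥ 2. Hence tw(G) = 2 exactly.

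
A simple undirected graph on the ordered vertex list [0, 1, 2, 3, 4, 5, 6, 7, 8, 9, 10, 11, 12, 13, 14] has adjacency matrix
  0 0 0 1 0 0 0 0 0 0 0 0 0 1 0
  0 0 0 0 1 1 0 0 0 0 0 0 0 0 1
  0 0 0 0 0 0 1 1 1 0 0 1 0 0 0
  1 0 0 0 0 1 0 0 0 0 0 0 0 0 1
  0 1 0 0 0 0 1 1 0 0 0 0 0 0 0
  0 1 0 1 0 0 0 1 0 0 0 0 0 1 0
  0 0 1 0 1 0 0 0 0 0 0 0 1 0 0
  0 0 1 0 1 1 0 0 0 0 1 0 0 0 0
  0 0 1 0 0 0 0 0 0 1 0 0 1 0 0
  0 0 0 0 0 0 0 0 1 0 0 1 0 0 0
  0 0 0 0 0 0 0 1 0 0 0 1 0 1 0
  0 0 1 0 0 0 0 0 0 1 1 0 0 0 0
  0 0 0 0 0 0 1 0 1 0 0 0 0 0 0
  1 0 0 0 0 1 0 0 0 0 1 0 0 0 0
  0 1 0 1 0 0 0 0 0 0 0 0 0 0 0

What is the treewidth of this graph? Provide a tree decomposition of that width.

Treewidth 3.
One such decomposition:
Bags: B1 = {6, 8, 9, 12}  B2 = {2, 6, 8, 9}  B3 = {2, 6, 9, 11}  B4 = {2, 4, 6, 11}  B5 = {2, 4, 7, 11}  B6 = {4, 7, 10, 11}  B7 = {1, 4, 7, 10}  B8 = {1, 5, 7, 10}  B9 = {1, 5, 10, 13}  B10 = {1, 5, 13, 14}  B11 = {3, 5, 13, 14}  B12 = {0, 3, 13, 14}
Tree: B1–B2, B2–B3, B3–B4, B4–B5, B5–B6, B6–B7, B7–B8, B8–B9, B9–B10, B10–B11, B11–B12

Each bag holds 4 vertices, so the decomposition has width 3, which upper-bounds the treewidth. For the lower bound: the 4 vertex sets {8,9,12}, {6}, {2}, {4,7,10,11} are disjoint, each induces a connected subgraph, and every pair is joined by at least one edge of G. Contracting each set to a single vertex therefore yields K_{4} as a minor, and since treewidth is minor-monotone, tw(G) ≥ tw(K_{4}) = 3. The upper and lower bounds meet at 3, so that is the treewidth.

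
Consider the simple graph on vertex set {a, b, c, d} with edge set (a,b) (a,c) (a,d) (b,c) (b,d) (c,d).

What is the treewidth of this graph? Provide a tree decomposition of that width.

With just one bag of size 4, the width is 4 − 1 = 3, so tw(G) ≤ 3. Conversely, {a, b, c, d} is a clique of size 4, and the vertices of any clique must share a bag in every tree decomposition; so some bag has ≥ 4 vertices and tw(G) ≥ 3. The upper and lower bounds meet at 3, so that is the treewidth.

Treewidth 3.
One optimal decomposition is:
Bags: B1 = {a, b, c, d}
Tree: (single bag)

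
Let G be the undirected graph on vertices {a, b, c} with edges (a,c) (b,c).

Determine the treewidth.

A width-1 tree decomposition is:
Bags: B1 = {a, c}  B2 = {b, c}
Tree: B1–B2
The largest bag has 2 vertices, giving width 1; this decomposition certifies tw(G) ≤ 1. Any graph with an edge has treewidth ≥ 1, and G has the edge a–c. Therefore the treewidth is 1.

1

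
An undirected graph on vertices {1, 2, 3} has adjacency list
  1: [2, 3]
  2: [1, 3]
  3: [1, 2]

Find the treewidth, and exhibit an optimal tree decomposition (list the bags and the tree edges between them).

Treewidth 2.
Bags: B1 = {1, 2, 3}
Tree: (single bag)

A single bag containing all 3 vertices is trivially a valid decomposition of width 2. For the lower bound, the 3 vertices {1, 2, 3} are pairwise adjacent, and any tree decomposition puts a clique entirely inside one bag — forcing width ≥ 2. Hence tw(G) = 2 exactly.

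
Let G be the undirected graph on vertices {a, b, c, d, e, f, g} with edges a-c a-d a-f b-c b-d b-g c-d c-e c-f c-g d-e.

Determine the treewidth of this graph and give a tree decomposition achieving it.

The largest bag has 3 vertices, giving width 2; this decomposition certifies tw(G) ≤ 2. On the other hand G contains the 3-clique {c, d, e}. A clique must lie in a single bag of any decomposition, so no decomposition can have width below 2. The upper and lower bounds meet at 2, so that is the treewidth.

Treewidth 2.
Bags: B1 = {b, c, d}  B2 = {a, c, d}  B3 = {c, d, e}  B4 = {b, c, g}  B5 = {a, c, f}
Tree: B1–B2, B1–B3, B1–B4, B2–B5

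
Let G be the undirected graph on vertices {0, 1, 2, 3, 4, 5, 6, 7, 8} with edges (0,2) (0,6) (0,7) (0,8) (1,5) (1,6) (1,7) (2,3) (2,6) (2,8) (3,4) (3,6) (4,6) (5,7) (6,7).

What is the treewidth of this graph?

2

A width-2 tree decomposition is:
Bags: B1 = {0, 6, 7}  B2 = {0, 2, 6}  B3 = {0, 2, 8}  B4 = {2, 3, 6}  B5 = {1, 6, 7}  B6 = {3, 4, 6}  B7 = {1, 5, 7}
Tree: B1–B2, B2–B3, B2–B4, B1–B5, B4–B6, B5–B7
Every bag has size at most 3, so the width is 3 − 1 = 2 and tw(G) ≤ 2. On the other hand G contains the 3-clique {0, 2, 8}. A clique must lie in a single bag of any decomposition, so no decomposition can have width below 2. Therefore the treewidth is 2.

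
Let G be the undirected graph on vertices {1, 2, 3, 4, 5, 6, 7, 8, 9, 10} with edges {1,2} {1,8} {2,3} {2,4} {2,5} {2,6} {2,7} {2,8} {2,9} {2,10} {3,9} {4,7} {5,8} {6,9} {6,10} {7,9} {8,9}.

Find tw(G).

2

A width-2 tree decomposition is:
Bags: B1 = {2, 8, 9}  B2 = {2, 5, 8}  B3 = {2, 7, 9}  B4 = {2, 6, 9}  B5 = {2, 6, 10}  B6 = {2, 4, 7}  B7 = {2, 3, 9}  B8 = {1, 2, 8}
Tree: B1–B2, B1–B3, B1–B4, B4–B5, B3–B6, B4–B7, B2–B8
The largest bag has 3 vertices, giving width 2; this decomposition certifies tw(G) ≤ 2. On the other hand G contains the 3-clique {1, 2, 8}. A clique must lie in a single bag of any decomposition, so no decomposition can have width below 2. The upper and lower bounds meet at 2, so that is the treewidth.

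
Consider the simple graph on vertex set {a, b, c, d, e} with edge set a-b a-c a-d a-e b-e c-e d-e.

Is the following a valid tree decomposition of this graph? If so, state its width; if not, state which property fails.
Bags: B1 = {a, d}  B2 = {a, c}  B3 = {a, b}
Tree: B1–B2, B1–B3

A tree decomposition must satisfy three properties: every vertex lies in some bag; for every edge, both endpoints lie together in some bag; and for every vertex, the bags containing it form a connected subtree. Here vertex e appears in no bag, so the decomposition is invalid.

No — vertex e appears in no bag.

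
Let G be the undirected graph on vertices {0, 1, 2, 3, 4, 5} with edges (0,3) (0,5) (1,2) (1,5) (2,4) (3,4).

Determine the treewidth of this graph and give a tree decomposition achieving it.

Treewidth 2.
Bags: B1 = {0, 3, 5}  B2 = {3, 4, 5}  B3 = {2, 4, 5}  B4 = {1, 2, 5}
Tree: B1–B2, B2–B3, B3–B4

The largest bag has 3 vertices, giving width 2; this decomposition certifies tw(G) ≤ 2. The edges 5–0–3–4–2–1–5 form a cycle, so G is not a tree and its treewidth is at least 2. Therefore the treewidth is 2.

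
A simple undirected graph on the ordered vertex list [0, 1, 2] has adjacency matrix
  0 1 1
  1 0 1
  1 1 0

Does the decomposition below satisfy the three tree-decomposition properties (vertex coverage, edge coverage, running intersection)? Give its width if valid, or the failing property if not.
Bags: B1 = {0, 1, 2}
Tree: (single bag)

Yes; width 2.

Checking the three conditions: (i) the bags cover all of {0, 1, 2}; (ii) for each edge, some bag contains both endpoints; (iii) the bags containing any fixed vertex form a subtree. All hold, so the decomposition is valid with width 3 − 1 = 2.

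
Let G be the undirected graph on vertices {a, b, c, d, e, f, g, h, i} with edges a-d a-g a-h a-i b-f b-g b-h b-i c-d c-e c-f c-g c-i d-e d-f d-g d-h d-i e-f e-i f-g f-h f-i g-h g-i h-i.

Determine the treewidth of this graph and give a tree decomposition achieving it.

Every bag has size at most 5, so the width is 5 − 1 = 4 and tw(G) ≤ 4. Conversely, {a, d, g, h, i} is a clique of size 5, and the vertices of any clique must share a bag in every tree decomposition; so some bag has ≥ 5 vertices and tw(G) ≥ 4. Combining the bounds, tw(G) = 4.

Treewidth 4.
One optimal decomposition is:
Bags: B1 = {c, d, f, g, i}  B2 = {c, d, e, f, i}  B3 = {d, f, g, h, i}  B4 = {b, f, g, h, i}  B5 = {a, d, g, h, i}
Tree: B1–B2, B1–B3, B3–B4, B3–B5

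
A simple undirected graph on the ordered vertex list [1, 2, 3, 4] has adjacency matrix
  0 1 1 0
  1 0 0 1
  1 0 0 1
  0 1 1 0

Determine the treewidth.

2

A width-2 tree decomposition is:
Bags: B1 = {2, 3, 4}  B2 = {1, 2, 3}
Tree: B1–B2
Every bag has size at most 3, so the width is 3 − 1 = 2 and tw(G) ≤ 2. The edges 2–4–3–1–2 form a cycle, so G is not a tree and its treewidth is at least 2. The upper and lower bounds meet at 2, so that is the treewidth.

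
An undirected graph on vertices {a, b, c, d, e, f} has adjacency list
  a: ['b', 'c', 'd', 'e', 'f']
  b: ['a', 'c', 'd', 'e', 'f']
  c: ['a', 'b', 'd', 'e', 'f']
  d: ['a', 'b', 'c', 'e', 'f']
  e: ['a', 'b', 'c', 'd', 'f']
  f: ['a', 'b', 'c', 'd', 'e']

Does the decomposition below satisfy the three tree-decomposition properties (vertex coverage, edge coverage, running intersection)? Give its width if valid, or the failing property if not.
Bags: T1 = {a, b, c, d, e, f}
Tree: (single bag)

Yes; width 5.

Every vertex of G appears in some bag (union = {a, b, c, d, e, f}); every edge is covered by a bag; and for each vertex v the set of bags containing v is connected in the bag tree. The decomposition is therefore valid. The largest bag has 6 vertices, so the width is 5.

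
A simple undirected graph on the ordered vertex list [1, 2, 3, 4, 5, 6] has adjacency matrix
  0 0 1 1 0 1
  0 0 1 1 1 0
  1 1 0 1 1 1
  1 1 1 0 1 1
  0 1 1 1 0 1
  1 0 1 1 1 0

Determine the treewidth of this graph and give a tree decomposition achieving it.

The largest bag has 4 vertices, giving width 3; this decomposition certifies tw(G) ≤ 3. For the lower bound, the 4 vertices {1, 3, 4, 6} are pairwise adjacent, and any tree decomposition puts a clique entirely inside one bag — forcing width ≥ 3. Combining the bounds, tw(G) = 3.

Treewidth 3.
Bags: B1 = {3, 4, 5, 6}  B2 = {2, 3, 4, 5}  B3 = {1, 3, 4, 6}
Tree: B1–B2, B1–B3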